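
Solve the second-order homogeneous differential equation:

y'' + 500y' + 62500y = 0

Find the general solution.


Characteristic equation: r² + 500r + 62500 = 0, i.e. (r + 250)² = 0.
Repeated root r = -250; include an x factor for the second linearly independent solution.
General solution: y = (C₁ + C₂x)e^(-250x).


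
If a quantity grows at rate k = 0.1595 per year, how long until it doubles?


Exponential growth: P(t) = P₀ e^(0.1595t). Set P(t)/P₀ = 2: e^(0.1595t) = 2.
Solve: t = ln(2)/0.1595 ≈ 4.35 years.


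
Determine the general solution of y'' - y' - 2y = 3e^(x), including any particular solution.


Characteristic roots of r² - r - 2 = 0 are 2, -1.
y_h = C₁e^(2x) + C₂e^(-x).
Forcing exponent 1 is not a characteristic root; try y_p = Ae^(x).
Substitute: A·(1 + (-1)·1 + (-2)) = A·-2 = 3, so A = -3/2.
General solution: y = C₁e^(2x) + C₂e^(-x) - (3/2)e^(x).


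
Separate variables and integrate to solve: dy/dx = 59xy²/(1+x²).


Separate: dy/y² = 59x/(1+x²) dx.
Integrate LHS: ∫ dy/y² = -1/y.
Integrate RHS via u = 1+x²: (59/2)ln(1+x²) + C.
Result: -1/y = (59/2)ln(1+x²) + C.


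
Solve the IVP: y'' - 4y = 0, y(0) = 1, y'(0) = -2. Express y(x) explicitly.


Characteristic roots of r² - 4 = 0 are -2, 2.
General solution y = c₁ e^(-2x) + c₂ e^(2x).
Apply y(0) = 1: c₁ + c₂ = 1. Apply y'(0) = -2: -2 c₁ + 2 c₂ = -2.
Solve: c₁ = 1, c₂ = 0.
Particular solution: y = e^(-2x) + 0e^(2x).


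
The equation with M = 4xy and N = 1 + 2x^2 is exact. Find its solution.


Check exactness: ∂M/∂y = 4x and ∂N/∂x = 4x; equal, so the equation is exact.
Integrate M with respect to x (treating y as constant): ∫M dx = 2x^2y + h(y).
Differentiate w.r.t. y and set equal to N: the x-dependent terms already match, leaving h'(y) = 1. Integrate: h(y) = y.
So F(x,y) = y + 2x^2y.
General solution: y + 2x^2y = C.


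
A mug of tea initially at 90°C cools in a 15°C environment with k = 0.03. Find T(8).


Newton's law: dT/dt = -k(T - T_a) has solution T(t) = T_a + (T₀ - T_a)e^(-kt).
Plug in T_a = 15, T₀ = 90, k = 0.03, t = 8: T(8) = 15 + (75)e^(-0.24) ≈ 74.0°C.


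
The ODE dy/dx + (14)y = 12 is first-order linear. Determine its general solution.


P(x) = 14, Q(x) = 12; integrating factor μ = e^(14x).
(μ y)' = 12e^(14x) ⇒ μ y = (6/7)e^(14x) + C.
Divide by μ: y = 6/7 + Ce^(-14x).


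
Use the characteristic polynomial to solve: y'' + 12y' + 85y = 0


Characteristic equation: r² + 12r + 85 = 0.
Discriminant is negative; roots r = -6 ± 7i (complex conjugate pair).
General solution uses e^(α x)(C₁ cos(β x) + C₂ sin(β x)): y = e^(-6x)(C₁cos(7x) + C₂sin(7x)).


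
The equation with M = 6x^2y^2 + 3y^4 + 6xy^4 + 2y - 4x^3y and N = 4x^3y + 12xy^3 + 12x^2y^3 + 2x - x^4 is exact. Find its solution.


Check exactness: ∂M/∂y = 12x^2y + 12y^3 + 24xy^3 + 2 - 4x^3 and ∂N/∂x = 12x^2y + 12y^3 + 24xy^3 + 2 - 4x^3; equal, so the equation is exact.
Integrate M with respect to x (treating y as constant): ∫M dx = 2x^3y^2 + 3xy^4 + 3x^2y^4 + 2xy - x^4y + h(y).
Differentiate w.r.t. y and set equal to N: all terms match, so h'(y) = 0 and h is a constant absorbed into C.
General solution: 2x^3y^2 + 3xy^4 + 3x^2y^4 + 2xy - x^4y = C.


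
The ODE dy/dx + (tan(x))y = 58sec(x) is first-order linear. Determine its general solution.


P(x) = tan(x) ⇒ μ = e^(∫tan(x)dx) = sec(x).
(sec(x) y)' = 58sec²(x) ⇒ sec(x) y = 58tan(x) + C.
Multiply by cos(x): y = 58sin(x) + C·cos(x).


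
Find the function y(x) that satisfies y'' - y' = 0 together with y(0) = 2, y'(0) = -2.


Characteristic roots of r² - r = 0 are 1, 0.
General solution y = c₁ e^(x) + c₂.
Apply y(0) = 2: c₁ + c₂ = 2. Apply y'(0) = -2: 1 c₁ + 0 c₂ = -2.
Solve: c₁ = -2, c₂ = 4.
Particular solution: y = -2e^(x) + 4.


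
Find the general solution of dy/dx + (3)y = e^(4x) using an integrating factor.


P(x) = 3 ⇒ μ = e^(3x).
(μ y)' = e^(7x) ⇒ μ y = e^(7x)/7 + C.
Divide by μ: y = (1/7)e^(4x) + Ce^(-3x).


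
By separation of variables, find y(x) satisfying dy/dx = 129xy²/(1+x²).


Separate: dy/y² = 129x/(1+x²) dx.
Integrate LHS: ∫ dy/y² = -1/y.
Integrate RHS via u = 1+x²: (129/2)ln(1+x²) + C.
Result: -1/y = (129/2)ln(1+x²) + C.


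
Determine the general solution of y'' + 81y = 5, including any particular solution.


Homogeneous part: r² + 81 = 0 ⇒ r = ±9i, so y_h = C₁cos(9x) + C₂sin(9x).
Try constant y_p = A; plug in: 81A = 5 ⇒ A = 5/81.
General solution: y = C₁cos(9x) + C₂sin(9x) + 5/81.


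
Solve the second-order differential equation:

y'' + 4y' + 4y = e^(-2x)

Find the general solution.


Characteristic polynomial (r + 2)² = 0; repeated root r = -2.
y_h = (C₁ + C₂x)e^(-2x). Forcing matches the repeated root (resonance), so try y_p = Ax² e^(-2x).
Substitute and solve for A: 2A = 1, so A = 1/2.
General solution: y = (C₁ + C₂x + (1/2)x²)e^(-2x).


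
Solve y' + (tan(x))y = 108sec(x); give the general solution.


P(x) = tan(x) ⇒ μ = e^(∫tan(x)dx) = sec(x).
(sec(x) y)' = 108sec²(x) ⇒ sec(x) y = 108tan(x) + C.
Multiply by cos(x): y = 108sin(x) + C·cos(x).


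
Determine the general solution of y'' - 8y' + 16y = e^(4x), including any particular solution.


Characteristic polynomial (r - 4)² = 0; repeated root r = 4.
y_h = (C₁ + C₂x)e^(4x). Forcing matches the repeated root (resonance), so try y_p = Ax² e^(4x).
Substitute and solve for A: 2A = 1, so A = 1/2.
General solution: y = (C₁ + C₂x + (1/2)x²)e^(4x).


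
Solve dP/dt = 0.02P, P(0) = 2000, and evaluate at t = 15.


The ODE dP/dt = 0.02P has solution P(t) = P(0)e^(0.02t).
Substitute P(0) = 2000 and t = 15: P(15) = 2000 e^(0.30) ≈ 2700.


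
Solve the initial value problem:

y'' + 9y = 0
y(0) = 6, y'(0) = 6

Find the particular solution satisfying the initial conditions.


Characteristic roots of r² + 9 = 0 are ±3i, so y = C₁cos(3x) + C₂sin(3x).
Apply y(0) = 6: C₁ = 6. Differentiate and apply y'(0) = 6: 3·C₂ = 6, so C₂ = 2.
Particular solution: y = 6cos(3x) + 2sin(3x).


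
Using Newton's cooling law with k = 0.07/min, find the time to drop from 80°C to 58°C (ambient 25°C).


From T(t) = T_a + (T₀ - T_a)e^(-kt), set T(t) = 58:
(58 - 25) / (80 - 25) = e^(-0.07t), so t = -ln(0.600)/0.07 ≈ 7.3 minutes.


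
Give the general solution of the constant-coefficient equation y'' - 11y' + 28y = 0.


Characteristic equation: r² - 11r + 28 = 0.
Factor: (r - 4)(r - 7) = 0 ⇒ r = 4, 7 (distinct real).
General solution: y = C₁e^(4x) + C₂e^(7x).


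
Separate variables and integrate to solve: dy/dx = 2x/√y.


Separate: √y dy = 2x dx.
Integrate: (2/3)y^(3/2) = x² + C.


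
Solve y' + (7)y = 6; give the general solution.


P(x) = 7, Q(x) = 6; integrating factor μ = e^(7x).
(μ y)' = 6e^(7x) ⇒ μ y = (6/7)e^(7x) + C.
Divide by μ: y = 6/7 + Ce^(-7x).


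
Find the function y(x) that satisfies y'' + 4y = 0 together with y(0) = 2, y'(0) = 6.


Characteristic roots of r² + 4 = 0 are ±2i, so y = C₁cos(2x) + C₂sin(2x).
Apply y(0) = 2: C₁ = 2. Differentiate and apply y'(0) = 6: 2·C₂ = 6, so C₂ = 3.
Particular solution: y = 2cos(2x) + 3sin(2x).


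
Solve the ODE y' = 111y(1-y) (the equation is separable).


Separate: dy/[y(1-y)] = 111 dx.
Partial fractions: 1/[y(1-y)] = 1/y + 1/(1-y).
Integrate: ln|y/(1-y)| = 111x + C₀.
Solve for y: y = 1/(1 + Ce^(-111x)).


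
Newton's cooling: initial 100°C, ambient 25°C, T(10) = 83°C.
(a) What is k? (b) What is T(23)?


Newton's law: T(t) = T_a + (T₀ - T_a)e^(-kt).
(a) Use T(10) = 83: (83 - 25)/(100 - 25) = e^(-k·10), so k = -ln(0.773)/10 ≈ 0.0257.
(b) Apply k to t = 23: T(23) = 25 + (75)e^(-0.591) ≈ 66.5°C.


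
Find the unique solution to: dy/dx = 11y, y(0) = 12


General solution of y' = 11y is y = Ce^(11x).
Apply y(0) = 12: C = 12.
Particular solution: y = 12e^(11x).


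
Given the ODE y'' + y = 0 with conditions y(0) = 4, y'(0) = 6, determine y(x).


Characteristic roots of r² + 1 = 0 are ±1i, so y = C₁cos(x) + C₂sin(x).
Apply y(0) = 4: C₁ = 4. Differentiate and apply y'(0) = 6: 1·C₂ = 6, so C₂ = 6.
Particular solution: y = 4cos(x) + 6sin(x).


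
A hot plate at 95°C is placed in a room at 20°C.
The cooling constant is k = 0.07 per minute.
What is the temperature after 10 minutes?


Newton's law: dT/dt = -k(T - T_a) has solution T(t) = T_a + (T₀ - T_a)e^(-kt).
Plug in T_a = 20, T₀ = 95, k = 0.07, t = 10: T(10) = 20 + (75)e^(-0.70) ≈ 57.2°C.


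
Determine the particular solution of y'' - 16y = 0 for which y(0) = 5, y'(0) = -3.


Characteristic roots of r² - 16 = 0 are -4, 4.
General solution y = c₁ e^(-4x) + c₂ e^(4x).
Apply y(0) = 5: c₁ + c₂ = 5. Apply y'(0) = -3: -4 c₁ + 4 c₂ = -3.
Solve: c₁ = 23/8, c₂ = 17/8.
Particular solution: y = (23/8)e^(-4x) + (17/8)e^(4x).


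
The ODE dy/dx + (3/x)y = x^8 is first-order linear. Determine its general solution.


P(x) = 3/x ⇒ μ = x^3.
(x^3 y)' = x^11 ⇒ x^3 y = x^12/(12) + C.
Solve for y: y = (1/12)x^9 + C/x^3.


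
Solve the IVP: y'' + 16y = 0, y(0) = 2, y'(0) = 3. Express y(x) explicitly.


Characteristic roots of r² + 16 = 0 are ±4i, so y = C₁cos(4x) + C₂sin(4x).
Apply y(0) = 2: C₁ = 2. Differentiate and apply y'(0) = 3: 4·C₂ = 3, so C₂ = 3/4.
Particular solution: y = 2cos(4x) + (3/4)sin(4x).


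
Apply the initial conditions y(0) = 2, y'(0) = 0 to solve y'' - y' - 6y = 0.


Characteristic roots of r² - r - 6 = 0 are -2, 3.
General solution y = c₁ e^(-2x) + c₂ e^(3x).
Apply y(0) = 2: c₁ + c₂ = 2. Apply y'(0) = 0: -2 c₁ + 3 c₂ = 0.
Solve: c₁ = 6/5, c₂ = 4/5.
Particular solution: y = (6/5)e^(-2x) + (4/5)e^(3x).


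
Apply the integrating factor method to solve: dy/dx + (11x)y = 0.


P(x) = 11x ⇒ μ = e^((11/2)x²).
Q(x) = 0 so μ y is constant: y = Ce^(-(11/2)x²).


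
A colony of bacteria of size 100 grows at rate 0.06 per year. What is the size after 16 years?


The ODE dP/dt = 0.06P has solution P(t) = P(0)e^(0.06t).
Substitute P(0) = 100 and t = 16: P(16) = 100 e^(0.96) ≈ 261.


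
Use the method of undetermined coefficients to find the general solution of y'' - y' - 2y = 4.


Characteristic roots of r² - r - 2 = 0 are -1, 2.
y_h = C₁e^(-x) + C₂e^(2x).
Forcing exponent 0 is not a characteristic root; try y_p = A.
Substitute: A·(0 + (-1)·0 + (-2)) = A·-2 = 4, so A = -2.
General solution: y = C₁e^(-x) + C₂e^(2x) - 2.


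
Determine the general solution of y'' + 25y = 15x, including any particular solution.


Homogeneous: r² + 25 = 0 ⇒ r = ±5i, y_h = C₁cos(5x) + C₂sin(5x).
Polynomial forcing; try y_p = Ax + B. Then y_p'' + 25 y_p = 25(Ax + B) = 15x, so B = 0 and A = 3/5.
General solution: y = C₁cos(5x) + C₂sin(5x) + (3/5)x.


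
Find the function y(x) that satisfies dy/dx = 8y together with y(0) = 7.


General solution of y' = 8y is y = Ce^(8x).
Apply y(0) = 7: C = 7.
Particular solution: y = 7e^(8x).


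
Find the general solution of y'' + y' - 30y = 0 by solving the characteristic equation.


Characteristic equation: r² + r - 30 = 0.
Factor: (r + 6)(r - 5) = 0 ⇒ r = -6, 5 (distinct real).
General solution: y = C₁e^(-6x) + C₂e^(5x).


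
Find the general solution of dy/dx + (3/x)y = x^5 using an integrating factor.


P(x) = 3/x ⇒ μ = x^3.
(x^3 y)' = x^3·x^5 = x^8.
Integrate: x^3 y = x^9/(9) + C.
Solve for y: y = (1/9)x^6 + C/x^3.


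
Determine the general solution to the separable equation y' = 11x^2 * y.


Separate variables: dy/y = 11x^2 dx.
Integrate: ln|y| = (11/3)x^3 + C₀.
Exponentiate: y = Ce^((11/3)x^3).


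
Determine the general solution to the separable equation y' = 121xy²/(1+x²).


Separate: dy/y² = 121x/(1+x²) dx.
Integrate LHS: ∫ dy/y² = -1/y.
Integrate RHS via u = 1+x²: (121/2)ln(1+x²) + C.
Result: -1/y = (121/2)ln(1+x²) + C.


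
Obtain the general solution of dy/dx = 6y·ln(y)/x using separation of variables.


Separate: dy/[y ln(y)] = 6 dx/x.
Substitute u = ln(y): du/u = 6 dx/x.
Integrate: ln|ln(y)| = 6ln|x| + C₀, hence ln(y) = C·x^6.


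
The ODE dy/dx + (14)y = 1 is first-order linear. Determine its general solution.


P(x) = 14, Q(x) = 1; integrating factor μ = e^(14x).
(μ y)' = e^(14x) ⇒ μ y = (1/14)e^(14x) + C.
Divide by μ: y = 1/14 + Ce^(-14x).


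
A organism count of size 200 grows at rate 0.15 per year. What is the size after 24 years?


The ODE dP/dt = 0.15P has solution P(t) = P(0)e^(0.15t).
Substitute P(0) = 200 and t = 24: P(24) = 200 e^(3.60) ≈ 7320.


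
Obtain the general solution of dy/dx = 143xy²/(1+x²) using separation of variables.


Separate: dy/y² = 143x/(1+x²) dx.
Integrate LHS: ∫ dy/y² = -1/y.
Integrate RHS via u = 1+x²: (143/2)ln(1+x²) + C.
Result: -1/y = (143/2)ln(1+x²) + C.


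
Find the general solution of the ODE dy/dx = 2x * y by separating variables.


Separate variables: dy/y = 2x dx.
Integrate: ln|y| = x^2 + C₀.
Exponentiate: y = Ce^(x^2).


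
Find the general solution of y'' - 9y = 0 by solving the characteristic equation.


Characteristic equation: r² - 9 = 0.
Factor: (r + 3)(r - 3) = 0 ⇒ r = -3, 3 (distinct real).
General solution: y = C₁e^(-3x) + C₂e^(3x).


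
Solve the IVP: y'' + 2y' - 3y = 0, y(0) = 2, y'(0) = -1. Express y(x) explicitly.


Characteristic roots of r² + 2r - 3 = 0 are 1, -3.
General solution y = c₁ e^(x) + c₂ e^(-3x).
Apply y(0) = 2: c₁ + c₂ = 2. Apply y'(0) = -1: 1 c₁ - 3 c₂ = -1.
Solve: c₁ = 5/4, c₂ = 3/4.
Particular solution: y = (5/4)e^(x) + (3/4)e^(-3x).


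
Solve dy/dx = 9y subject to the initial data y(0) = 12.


General solution of y' = 9y is y = Ce^(9x).
Apply y(0) = 12: C = 12.
Particular solution: y = 12e^(9x).


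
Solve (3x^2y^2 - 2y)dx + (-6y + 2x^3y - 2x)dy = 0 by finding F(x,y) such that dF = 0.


Check exactness: ∂M/∂y = 6x^2y - 2 and ∂N/∂x = 6x^2y - 2; equal, so the equation is exact.
Integrate M with respect to x (treating y as constant): ∫M dx = x^3y^2 - 2xy + h(y).
Differentiate w.r.t. y and set equal to N: the x-dependent terms already match, leaving h'(y) = -6y. Integrate: h(y) = -3y^2.
So F(x,y) = -3y^2 + x^3y^2 - 2xy.
General solution: -3y^2 + x^3y^2 - 2xy = C.


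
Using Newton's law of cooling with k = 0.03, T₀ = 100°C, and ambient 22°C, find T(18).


Newton's law: dT/dt = -k(T - T_a) has solution T(t) = T_a + (T₀ - T_a)e^(-kt).
Plug in T_a = 22, T₀ = 100, k = 0.03, t = 18: T(18) = 22 + (78)e^(-0.54) ≈ 67.5°C.


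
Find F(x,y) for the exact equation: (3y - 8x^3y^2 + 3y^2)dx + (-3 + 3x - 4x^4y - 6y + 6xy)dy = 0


Check exactness: ∂M/∂y = 3 - 16x^3y + 6y and ∂N/∂x = 3 - 16x^3y + 6y; equal, so the equation is exact.
Integrate M with respect to x (treating y as constant): ∫M dx = 3xy - 2x^4y^2 + 3xy^2 + h(y).
Differentiate w.r.t. y and set equal to N: the x-dependent terms already match, leaving h'(y) = -3 - 6y. Integrate: h(y) = -3y - 3y^2.
So F(x,y) = -3y + 3xy - 2x^4y^2 - 3y^2 + 3xy^2.
General solution: -3y + 3xy - 2x^4y^2 - 3y^2 + 3xy^2 = C.


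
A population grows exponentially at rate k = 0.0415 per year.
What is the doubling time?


Exponential growth: P(t) = P₀ e^(0.0415t). Set P(t)/P₀ = 2: e^(0.0415t) = 2.
Solve: t = ln(2)/0.0415 ≈ 16.70 years.


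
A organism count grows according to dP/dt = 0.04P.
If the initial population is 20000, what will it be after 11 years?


The ODE dP/dt = 0.04P has solution P(t) = P(0)e^(0.04t).
Substitute P(0) = 20000 and t = 11: P(11) = 20000 e^(0.44) ≈ 31054.


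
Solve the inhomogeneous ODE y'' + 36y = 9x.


Homogeneous: r² + 36 = 0 ⇒ r = ±6i, y_h = C₁cos(6x) + C₂sin(6x).
Polynomial forcing; try y_p = Ax + B. Then y_p'' + 36 y_p = 36(Ax + B) = 9x, so B = 0 and A = 1/4.
General solution: y = C₁cos(6x) + C₂sin(6x) + (1/4)x.


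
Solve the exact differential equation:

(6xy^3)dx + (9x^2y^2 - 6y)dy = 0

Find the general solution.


Check exactness: ∂M/∂y = 18xy^2 and ∂N/∂x = 18xy^2; equal, so the equation is exact.
Integrate M with respect to x (treating y as constant): ∫M dx = 3x^2y^3 + h(y).
Differentiate w.r.t. y and set equal to N: the x-dependent terms already match, leaving h'(y) = -6y. Integrate: h(y) = -3y^2.
So F(x,y) = 3x^2y^3 - 3y^2.
General solution: 3x^2y^3 - 3y^2 = C.


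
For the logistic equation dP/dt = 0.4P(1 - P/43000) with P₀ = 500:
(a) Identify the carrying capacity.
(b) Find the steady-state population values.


Logistic ODE dP/dt = 0.4P(1 - P/43000) has equilibria where dP/dt = 0, i.e. P = 0 or P = 43000.
The coefficient (1 - P/K) = 0 when P = K, identifying K = 43000 as the carrying capacity.
(a) K = 43000; (b) equilibria P = 0 and P = 43000.


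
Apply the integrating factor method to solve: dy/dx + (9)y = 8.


P(x) = 9, Q(x) = 8; integrating factor μ = e^(9x).
(μ y)' = 8e^(9x) ⇒ μ y = (8/9)e^(9x) + C.
Divide by μ: y = 8/9 + Ce^(-9x).


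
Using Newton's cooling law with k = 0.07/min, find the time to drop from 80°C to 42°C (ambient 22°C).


From T(t) = T_a + (T₀ - T_a)e^(-kt), set T(t) = 42:
(42 - 22) / (80 - 22) = e^(-0.07t), so t = -ln(0.345)/0.07 ≈ 15.2 minutes.


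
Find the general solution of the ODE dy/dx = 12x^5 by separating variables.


Integrate both sides with respect to x: y = ∫ 12x^5 dx = 2x^6 + C.


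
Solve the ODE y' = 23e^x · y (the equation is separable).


Separate variables: dy/y = 23e^x dx.
Integrate: ln|y| = 23e^x + C₀.
Exponentiate: y = Ce^(23e^x).


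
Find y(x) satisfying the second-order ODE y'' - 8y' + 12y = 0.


Characteristic equation: r² - 8r + 12 = 0.
Factor: (r - 2)(r - 6) = 0 ⇒ r = 2, 6 (distinct real).
General solution: y = C₁e^(2x) + C₂e^(6x).


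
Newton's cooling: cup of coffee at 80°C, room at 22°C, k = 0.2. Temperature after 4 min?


Newton's law: dT/dt = -k(T - T_a) has solution T(t) = T_a + (T₀ - T_a)e^(-kt).
Plug in T_a = 22, T₀ = 80, k = 0.2, t = 4: T(4) = 22 + (58)e^(-0.80) ≈ 48.1°C.


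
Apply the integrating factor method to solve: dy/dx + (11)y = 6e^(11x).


P(x) = 11 ⇒ μ = e^(11x).
(μ y)' = 6e^(22x) ⇒ μ y = (6/22)e^(22x) + C.
Divide by μ: y = (3/11)e^(11x) + Ce^(-11x).


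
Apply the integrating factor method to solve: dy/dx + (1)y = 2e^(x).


P(x) = 1 ⇒ μ = e^(x).
(μ y)' = 2e^(2x) ⇒ μ y = (2/2)e^(2x) + C.
Divide by μ: y = e^(x) + Ce^(-x).


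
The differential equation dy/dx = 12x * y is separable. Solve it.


Separate variables: dy/y = 12x dx.
Integrate: ln|y| = 6x^2 + C₀.
Exponentiate: y = Ce^(6x^2).


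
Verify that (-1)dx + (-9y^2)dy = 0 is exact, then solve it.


Check exactness: ∂M/∂y = 0 and ∂N/∂x = 0; equal, so the equation is exact.
Integrate M with respect to x (treating y as constant): ∫M dx = -x + h(y).
Differentiate w.r.t. y and set equal to N: the x-dependent terms already match, leaving h'(y) = -9y^2. Integrate: h(y) = -3y^3.
So F(x,y) = -3y^3 - x.
General solution: -3y^3 - x = C.


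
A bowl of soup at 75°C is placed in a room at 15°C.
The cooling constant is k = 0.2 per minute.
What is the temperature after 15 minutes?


Newton's law: dT/dt = -k(T - T_a) has solution T(t) = T_a + (T₀ - T_a)e^(-kt).
Plug in T_a = 15, T₀ = 75, k = 0.2, t = 15: T(15) = 15 + (60)e^(-3.00) ≈ 18.0°C.


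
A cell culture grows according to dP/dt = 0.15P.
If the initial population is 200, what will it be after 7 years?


The ODE dP/dt = 0.15P has solution P(t) = P(0)e^(0.15t).
Substitute P(0) = 200 and t = 7: P(7) = 200 e^(1.05) ≈ 572.


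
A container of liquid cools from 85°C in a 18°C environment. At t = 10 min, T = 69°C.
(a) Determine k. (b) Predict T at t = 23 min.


Newton's law: T(t) = T_a + (T₀ - T_a)e^(-kt).
(a) Use T(10) = 69: (69 - 18)/(85 - 18) = e^(-k·10), so k = -ln(0.761)/10 ≈ 0.0273.
(b) Apply k to t = 23: T(23) = 18 + (67)e^(-0.628) ≈ 53.8°C.


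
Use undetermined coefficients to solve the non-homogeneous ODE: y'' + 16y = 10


Homogeneous part: r² + 16 = 0 ⇒ r = ±4i, so y_h = C₁cos(4x) + C₂sin(4x).
Try constant y_p = A; plug in: 16A = 10 ⇒ A = 5/8.
General solution: y = C₁cos(4x) + C₂sin(4x) + 5/8.


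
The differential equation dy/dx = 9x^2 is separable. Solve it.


Integrate both sides with respect to x: y = ∫ 9x^2 dx = 3x^3 + C.


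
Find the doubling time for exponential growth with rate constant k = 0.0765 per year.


Exponential growth: P(t) = P₀ e^(0.0765t). Set P(t)/P₀ = 2: e^(0.0765t) = 2.
Solve: t = ln(2)/0.0765 ≈ 9.06 years.


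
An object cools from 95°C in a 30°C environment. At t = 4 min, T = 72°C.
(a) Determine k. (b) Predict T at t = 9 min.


Newton's law: T(t) = T_a + (T₀ - T_a)e^(-kt).
(a) Use T(4) = 72: (72 - 30)/(95 - 30) = e^(-k·4), so k = -ln(0.646)/4 ≈ 0.1092.
(b) Apply k to t = 9: T(9) = 30 + (65)e^(-0.983) ≈ 54.3°C.


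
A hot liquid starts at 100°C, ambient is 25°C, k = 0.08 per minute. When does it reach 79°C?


From T(t) = T_a + (T₀ - T_a)e^(-kt), set T(t) = 79:
(79 - 25) / (100 - 25) = e^(-0.08t), so t = -ln(0.720)/0.08 ≈ 4.1 minutes.


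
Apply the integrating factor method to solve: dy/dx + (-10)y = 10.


P(x) = -10 ⇒ μ = e^(-10x).
(μ y)' = 10e^(-10x) ⇒ μ y = -e^(-10x) + C.
Divide by μ: y = -1 + Ce^(10x).


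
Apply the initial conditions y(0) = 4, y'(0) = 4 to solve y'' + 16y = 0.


Characteristic roots of r² + 16 = 0 are ±4i, so y = C₁cos(4x) + C₂sin(4x).
Apply y(0) = 4: C₁ = 4. Differentiate and apply y'(0) = 4: 4·C₂ = 4, so C₂ = 1.
Particular solution: y = 4cos(4x) + sin(4x).


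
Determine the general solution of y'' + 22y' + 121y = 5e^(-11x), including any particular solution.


Characteristic polynomial (r + 11)² = 0; repeated root r = -11.
y_h = (C₁ + C₂x)e^(-11x). Forcing matches the repeated root (resonance), so try y_p = Ax² e^(-11x).
Substitute and solve for A: 2A = 5, so A = 5/2.
General solution: y = (C₁ + C₂x + (5/2)x²)e^(-11x).


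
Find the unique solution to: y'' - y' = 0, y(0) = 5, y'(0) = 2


Characteristic roots of r² - r = 0 are 1, 0.
General solution y = c₁ e^(x) + c₂.
Apply y(0) = 5: c₁ + c₂ = 5. Apply y'(0) = 2: 1 c₁ + 0 c₂ = 2.
Solve: c₁ = 2, c₂ = 3.
Particular solution: y = 2e^(x) + 3.


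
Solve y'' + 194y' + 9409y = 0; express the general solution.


Characteristic equation: r² + 194r + 9409 = 0, i.e. (r + 97)² = 0.
Repeated root r = -97; include an x factor for the second linearly independent solution.
General solution: y = (C₁ + C₂x)e^(-97x).


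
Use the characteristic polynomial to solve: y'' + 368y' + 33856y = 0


Characteristic equation: r² + 368r + 33856 = 0, i.e. (r + 184)² = 0.
Repeated root r = -184; include an x factor for the second linearly independent solution.
General solution: y = (C₁ + C₂x)e^(-184x).


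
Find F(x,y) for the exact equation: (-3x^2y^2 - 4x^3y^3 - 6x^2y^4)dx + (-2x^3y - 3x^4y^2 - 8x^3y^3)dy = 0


Check exactness: ∂M/∂y = -6x^2y - 12x^3y^2 - 24x^2y^3 and ∂N/∂x = -6x^2y - 12x^3y^2 - 24x^2y^3; equal, so the equation is exact.
Integrate M with respect to x (treating y as constant): ∫M dx = -x^3y^2 - x^4y^3 - 2x^3y^4 + h(y).
Differentiate w.r.t. y and set equal to N: all terms match, so h'(y) = 0 and h is a constant absorbed into C.
General solution: -x^3y^2 - x^4y^3 - 2x^3y^4 = C.


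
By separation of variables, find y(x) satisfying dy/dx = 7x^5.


Integrate both sides with respect to x: y = ∫ 7x^5 dx = (7/6)x^6 + C.


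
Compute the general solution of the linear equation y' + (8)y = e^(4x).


P(x) = 8 ⇒ μ = e^(8x).
(μ y)' = e^(12x) ⇒ μ y = e^(12x)/12 + C.
Divide by μ: y = (1/12)e^(4x) + Ce^(-8x).


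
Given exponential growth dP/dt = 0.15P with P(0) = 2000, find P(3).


The ODE dP/dt = 0.15P has solution P(t) = P(0)e^(0.15t).
Substitute P(0) = 2000 and t = 3: P(3) = 2000 e^(0.45) ≈ 3137.


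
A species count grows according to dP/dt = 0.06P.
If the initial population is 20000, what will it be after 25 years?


The ODE dP/dt = 0.06P has solution P(t) = P(0)e^(0.06t).
Substitute P(0) = 20000 and t = 25: P(25) = 20000 e^(1.50) ≈ 89634.


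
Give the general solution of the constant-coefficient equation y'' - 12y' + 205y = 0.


Characteristic equation: r² - 12r + 205 = 0.
Discriminant is negative; roots r = 6 ± 13i (complex conjugate pair).
General solution uses e^(α x)(C₁ cos(β x) + C₂ sin(β x)): y = e^(6x)(C₁cos(13x) + C₂sin(13x)).


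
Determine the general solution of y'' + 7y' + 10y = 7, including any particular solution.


Characteristic roots of r² + 7r + 10 = 0 are -5, -2.
y_h = C₁e^(-5x) + C₂e^(-2x).
Constant forcing; try y_p = A. Then 10A = 7 ⇒ A = 7/10.
General solution: y = C₁e^(-5x) + C₂e^(-2x) + 7/10.


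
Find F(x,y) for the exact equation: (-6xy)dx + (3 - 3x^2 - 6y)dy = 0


Check exactness: ∂M/∂y = -6x and ∂N/∂x = -6x; equal, so the equation is exact.
Integrate M with respect to x (treating y as constant): ∫M dx = -3x^2y + h(y).
Differentiate w.r.t. y and set equal to N: the x-dependent terms already match, leaving h'(y) = 3 - 6y. Integrate: h(y) = 3y - 3y^2.
So F(x,y) = 3y - 3x^2y - 3y^2.
General solution: 3y - 3x^2y - 3y^2 = C.


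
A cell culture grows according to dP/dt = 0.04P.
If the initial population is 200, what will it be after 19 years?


The ODE dP/dt = 0.04P has solution P(t) = P(0)e^(0.04t).
Substitute P(0) = 200 and t = 19: P(19) = 200 e^(0.76) ≈ 428.


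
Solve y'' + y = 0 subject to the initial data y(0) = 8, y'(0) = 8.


Characteristic roots of r² + 1 = 0 are ±1i, so y = C₁cos(x) + C₂sin(x).
Apply y(0) = 8: C₁ = 8. Differentiate and apply y'(0) = 8: 1·C₂ = 8, so C₂ = 8.
Particular solution: y = 8cos(x) + 8sin(x).


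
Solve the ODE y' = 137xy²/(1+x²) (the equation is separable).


Separate: dy/y² = 137x/(1+x²) dx.
Integrate LHS: ∫ dy/y² = -1/y.
Integrate RHS via u = 1+x²: (137/2)ln(1+x²) + C.
Result: -1/y = (137/2)ln(1+x²) + C.


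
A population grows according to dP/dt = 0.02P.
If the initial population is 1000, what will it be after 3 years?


The ODE dP/dt = 0.02P has solution P(t) = P(0)e^(0.02t).
Substitute P(0) = 1000 and t = 3: P(3) = 1000 e^(0.06) ≈ 1062.


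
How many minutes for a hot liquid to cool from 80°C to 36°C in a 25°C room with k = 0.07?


From T(t) = T_a + (T₀ - T_a)e^(-kt), set T(t) = 36:
(36 - 25) / (80 - 25) = e^(-0.07t), so t = -ln(0.200)/0.07 ≈ 23.0 minutes.


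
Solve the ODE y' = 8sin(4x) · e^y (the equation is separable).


Separate: e^(-y) dy = 8sin(4x) dx.
Integrate: -e^(-y) = -2cos(4x) + C₀.
Rearrange: e^(-y) = 2cos(4x) + C.


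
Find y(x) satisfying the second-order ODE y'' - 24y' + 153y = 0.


Characteristic equation: r² - 24r + 153 = 0.
Discriminant is negative; roots r = 12 ± 3i (complex conjugate pair).
General solution uses e^(α x)(C₁ cos(β x) + C₂ sin(β x)): y = e^(12x)(C₁cos(3x) + C₂sin(3x)).


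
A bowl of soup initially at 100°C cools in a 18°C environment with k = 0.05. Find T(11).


Newton's law: dT/dt = -k(T - T_a) has solution T(t) = T_a + (T₀ - T_a)e^(-kt).
Plug in T_a = 18, T₀ = 100, k = 0.05, t = 11: T(11) = 18 + (82)e^(-0.55) ≈ 65.3°C.


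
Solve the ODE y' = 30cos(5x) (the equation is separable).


g(y) = 1, so integrate directly: y = ∫ 30cos(5x) dx = 6sin(5x) + C.


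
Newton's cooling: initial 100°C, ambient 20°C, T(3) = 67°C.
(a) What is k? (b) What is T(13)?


Newton's law: T(t) = T_a + (T₀ - T_a)e^(-kt).
(a) Use T(3) = 67: (67 - 20)/(100 - 20) = e^(-k·3), so k = -ln(0.588)/3 ≈ 0.1773.
(b) Apply k to t = 13: T(13) = 20 + (80)e^(-2.305) ≈ 28.0°C.


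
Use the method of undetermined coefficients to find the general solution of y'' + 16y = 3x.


Homogeneous: r² + 16 = 0 ⇒ r = ±4i, y_h = C₁cos(4x) + C₂sin(4x).
Polynomial forcing; try y_p = Ax + B. Then y_p'' + 16 y_p = 16(Ax + B) = 3x, so B = 0 and A = 3/16.
General solution: y = C₁cos(4x) + C₂sin(4x) + (3/16)x.


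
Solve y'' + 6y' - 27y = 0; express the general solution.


Characteristic equation: r² + 6r - 27 = 0.
Factor: (r - 3)(r + 9) = 0 ⇒ r = 3, -9 (distinct real).
General solution: y = C₁e^(3x) + C₂e^(-9x).


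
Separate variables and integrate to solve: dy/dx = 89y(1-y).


Separate: dy/[y(1-y)] = 89 dx.
Partial fractions: 1/[y(1-y)] = 1/y + 1/(1-y).
Integrate: ln|y/(1-y)| = 89x + C₀.
Solve for y: y = 1/(1 + Ce^(-89x)).


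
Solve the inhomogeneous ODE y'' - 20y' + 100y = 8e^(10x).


Characteristic polynomial (r - 10)² = 0; repeated root r = 10.
y_h = (C₁ + C₂x)e^(10x). Forcing matches the repeated root (resonance), so try y_p = Ax² e^(10x).
Substitute and solve for A: 2A = 8, so A = 4.
General solution: y = (C₁ + C₂x + 4x²)e^(10x).


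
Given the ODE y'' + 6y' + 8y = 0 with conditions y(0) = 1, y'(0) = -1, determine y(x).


Characteristic roots of r² + 6r + 8 = 0 are -2, -4.
General solution y = c₁ e^(-2x) + c₂ e^(-4x).
Apply y(0) = 1: c₁ + c₂ = 1. Apply y'(0) = -1: -2 c₁ - 4 c₂ = -1.
Solve: c₁ = 3/2, c₂ = -1/2.
Particular solution: y = (3/2)e^(-2x) - (1/2)e^(-4x).


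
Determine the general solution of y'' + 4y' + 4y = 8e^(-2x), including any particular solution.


Characteristic polynomial (r + 2)² = 0; repeated root r = -2.
y_h = (C₁ + C₂x)e^(-2x). Forcing matches the repeated root (resonance), so try y_p = Ax² e^(-2x).
Substitute and solve for A: 2A = 8, so A = 4.
General solution: y = (C₁ + C₂x + 4x²)e^(-2x).


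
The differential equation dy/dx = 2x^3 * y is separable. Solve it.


Separate variables: dy/y = 2x^3 dx.
Integrate: ln|y| = (1/2)x^4 + C₀.
Exponentiate: y = Ce^((1/2)x^4).


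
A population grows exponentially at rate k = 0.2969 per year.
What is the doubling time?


Exponential growth: P(t) = P₀ e^(0.2969t). Set P(t)/P₀ = 2: e^(0.2969t) = 2.
Solve: t = ln(2)/0.2969 ≈ 2.33 years.


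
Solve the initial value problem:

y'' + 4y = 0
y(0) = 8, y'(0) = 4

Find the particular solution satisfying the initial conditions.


Characteristic roots of r² + 4 = 0 are ±2i, so y = C₁cos(2x) + C₂sin(2x).
Apply y(0) = 8: C₁ = 8. Differentiate and apply y'(0) = 4: 2·C₂ = 4, so C₂ = 2.
Particular solution: y = 8cos(2x) + 2sin(2x).


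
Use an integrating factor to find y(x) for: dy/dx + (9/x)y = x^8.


P(x) = 9/x ⇒ μ = x^9.
(x^9 y)' = x^9·x^8 = x^17.
Integrate: x^9 y = x^18/(18) + C.
Solve for y: y = (1/18)x^9 + C/x^9.


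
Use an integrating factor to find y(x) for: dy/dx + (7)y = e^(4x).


P(x) = 7 ⇒ μ = e^(7x).
(μ y)' = e^(11x) ⇒ μ y = e^(11x)/11 + C.
Divide by μ: y = (1/11)e^(4x) + Ce^(-7x).


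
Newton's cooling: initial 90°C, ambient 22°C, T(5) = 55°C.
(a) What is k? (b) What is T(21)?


Newton's law: T(t) = T_a + (T₀ - T_a)e^(-kt).
(a) Use T(5) = 55: (55 - 22)/(90 - 22) = e^(-k·5), so k = -ln(0.485)/5 ≈ 0.1446.
(b) Apply k to t = 21: T(21) = 22 + (68)e^(-3.037) ≈ 25.3°C.


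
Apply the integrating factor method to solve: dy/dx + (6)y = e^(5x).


P(x) = 6 ⇒ μ = e^(6x).
(μ y)' = e^(11x) ⇒ μ y = e^(11x)/11 + C.
Divide by μ: y = (1/11)e^(5x) + Ce^(-6x).


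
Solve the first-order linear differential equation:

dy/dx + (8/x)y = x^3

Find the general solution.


P(x) = 8/x ⇒ μ = x^8.
(x^8 y)' = x^11 ⇒ x^8 y = x^12/(12) + C.
Solve for y: y = (1/12)x^4 + C/x^8.


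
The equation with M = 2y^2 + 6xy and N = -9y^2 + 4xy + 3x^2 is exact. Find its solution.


Check exactness: ∂M/∂y = 4y + 6x and ∂N/∂x = 4y + 6x; equal, so the equation is exact.
Integrate M with respect to x (treating y as constant): ∫M dx = 2xy^2 + 3x^2y + h(y).
Differentiate w.r.t. y and set equal to N: the x-dependent terms already match, leaving h'(y) = -9y^2. Integrate: h(y) = -3y^3.
So F(x,y) = -3y^3 + 2xy^2 + 3x^2y.
General solution: -3y^3 + 2xy^2 + 3x^2y = C.


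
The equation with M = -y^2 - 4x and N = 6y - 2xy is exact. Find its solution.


Check exactness: ∂M/∂y = -2y and ∂N/∂x = -2y; equal, so the equation is exact.
Integrate M with respect to x (treating y as constant): ∫M dx = -xy^2 - 2x^2 + h(y).
Differentiate w.r.t. y and set equal to N: the x-dependent terms already match, leaving h'(y) = 6y. Integrate: h(y) = 3y^2.
So F(x,y) = 3y^2 - xy^2 - 2x^2.
General solution: 3y^2 - xy^2 - 2x^2 = C.


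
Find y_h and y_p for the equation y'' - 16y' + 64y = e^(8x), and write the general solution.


Characteristic polynomial (r - 8)² = 0; repeated root r = 8.
y_h = (C₁ + C₂x)e^(8x). Forcing matches the repeated root (resonance), so try y_p = Ax² e^(8x).
Substitute and solve for A: 2A = 1, so A = 1/2.
General solution: y = (C₁ + C₂x + (1/2)x²)e^(8x).


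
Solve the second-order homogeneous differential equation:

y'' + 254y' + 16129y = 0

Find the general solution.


Characteristic equation: r² + 254r + 16129 = 0, i.e. (r + 127)² = 0.
Repeated root r = -127; include an x factor for the second linearly independent solution.
General solution: y = (C₁ + C₂x)e^(-127x).


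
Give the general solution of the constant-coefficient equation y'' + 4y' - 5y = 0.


Characteristic equation: r² + 4r - 5 = 0.
Factor: (r - 1)(r + 5) = 0 ⇒ r = 1, -5 (distinct real).
General solution: y = C₁e^(x) + C₂e^(-5x).


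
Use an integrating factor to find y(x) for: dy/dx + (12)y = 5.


P(x) = 12, Q(x) = 5; integrating factor μ = e^(12x).
(μ y)' = 5e^(12x) ⇒ μ y = (5/12)e^(12x) + C.
Divide by μ: y = 5/12 + Ce^(-12x).


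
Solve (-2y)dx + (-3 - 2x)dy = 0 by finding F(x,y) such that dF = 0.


Check exactness: ∂M/∂y = -2 and ∂N/∂x = -2; equal, so the equation is exact.
Integrate M with respect to x (treating y as constant): ∫M dx = -2xy + h(y).
Differentiate w.r.t. y and set equal to N: the x-dependent terms already match, leaving h'(y) = -3. Integrate: h(y) = -3y.
So F(x,y) = -3y - 2xy.
General solution: -3y - 2xy = C.


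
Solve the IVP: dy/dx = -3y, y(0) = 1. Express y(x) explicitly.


General solution of y' = -3y is y = Ce^(-3x).
Apply y(0) = 1: C = 1.
Particular solution: y = e^(-3x).


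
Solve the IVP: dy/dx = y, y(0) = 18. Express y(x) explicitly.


General solution of y' = y is y = Ce^(x).
Apply y(0) = 18: C = 18.
Particular solution: y = 18e^(x).


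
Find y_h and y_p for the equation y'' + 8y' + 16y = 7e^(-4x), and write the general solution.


Characteristic polynomial (r + 4)² = 0; repeated root r = -4.
y_h = (C₁ + C₂x)e^(-4x). Forcing matches the repeated root (resonance), so try y_p = Ax² e^(-4x).
Substitute and solve for A: 2A = 7, so A = 7/2.
General solution: y = (C₁ + C₂x + (7/2)x²)e^(-4x).


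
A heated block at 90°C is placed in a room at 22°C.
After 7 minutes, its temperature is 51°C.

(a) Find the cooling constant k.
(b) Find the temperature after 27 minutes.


Newton's law: T(t) = T_a + (T₀ - T_a)e^(-kt).
(a) Use T(7) = 51: (51 - 22)/(90 - 22) = e^(-k·7), so k = -ln(0.426)/7 ≈ 0.1217.
(b) Apply k to t = 27: T(27) = 22 + (68)e^(-3.287) ≈ 24.5°C.


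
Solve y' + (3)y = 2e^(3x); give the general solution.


P(x) = 3 ⇒ μ = e^(3x).
(μ y)' = 2e^(6x) ⇒ μ y = (2/6)e^(6x) + C.
Divide by μ: y = (1/3)e^(3x) + Ce^(-3x).


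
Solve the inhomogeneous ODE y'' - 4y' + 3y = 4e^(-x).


Characteristic roots of r² - 4r + 3 = 0 are 1, 3.
y_h = C₁e^(x) + C₂e^(3x).
Forcing exponent -1 is not a characteristic root; try y_p = Ae^(-x).
Substitute: A·(1 + (-4)·-1 + (3)) = A·8 = 4, so A = 1/2.
General solution: y = C₁e^(x) + C₂e^(3x) + (1/2)e^(-x).


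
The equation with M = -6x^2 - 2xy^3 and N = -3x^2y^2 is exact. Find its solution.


Check exactness: ∂M/∂y = -6xy^2 and ∂N/∂x = -6xy^2; equal, so the equation is exact.
Integrate M with respect to x (treating y as constant): ∫M dx = -2x^3 - x^2y^3 + h(y).
Differentiate w.r.t. y and set equal to N: all terms match, so h'(y) = 0 and h is a constant absorbed into C.
General solution: -2x^3 - x^2y^3 = C.


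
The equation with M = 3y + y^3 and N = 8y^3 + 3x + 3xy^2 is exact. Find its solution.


Check exactness: ∂M/∂y = 3 + 3y^2 and ∂N/∂x = 3 + 3y^2; equal, so the equation is exact.
Integrate M with respect to x (treating y as constant): ∫M dx = 3xy + xy^3 + h(y).
Differentiate w.r.t. y and set equal to N: the x-dependent terms already match, leaving h'(y) = 8y^3. Integrate: h(y) = 2y^4.
So F(x,y) = 2y^4 + 3xy + xy^3.
General solution: 2y^4 + 3xy + xy^3 = C.


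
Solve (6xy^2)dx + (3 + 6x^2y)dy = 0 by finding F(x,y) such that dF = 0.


Check exactness: ∂M/∂y = 12xy and ∂N/∂x = 12xy; equal, so the equation is exact.
Integrate M with respect to x (treating y as constant): ∫M dx = 3x^2y^2 + h(y).
Differentiate w.r.t. y and set equal to N: the x-dependent terms already match, leaving h'(y) = 3. Integrate: h(y) = 3y.
So F(x,y) = 3y + 3x^2y^2.
General solution: 3y + 3x^2y^2 = C.


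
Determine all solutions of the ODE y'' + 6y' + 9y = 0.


Characteristic equation: r² + 6r + 9 = 0, i.e. (r + 3)² = 0.
Repeated root r = -3; include an x factor for the second linearly independent solution.
General solution: y = (C₁ + C₂x)e^(-3x).


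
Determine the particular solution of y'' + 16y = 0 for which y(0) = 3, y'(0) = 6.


Characteristic roots of r² + 16 = 0 are ±4i, so y = C₁cos(4x) + C₂sin(4x).
Apply y(0) = 3: C₁ = 3. Differentiate and apply y'(0) = 6: 4·C₂ = 6, so C₂ = 3/2.
Particular solution: y = 3cos(4x) + (3/2)sin(4x).


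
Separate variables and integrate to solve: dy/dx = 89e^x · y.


Separate variables: dy/y = 89e^x dx.
Integrate: ln|y| = 89e^x + C₀.
Exponentiate: y = Ce^(89e^x).


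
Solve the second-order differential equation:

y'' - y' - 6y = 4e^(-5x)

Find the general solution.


Characteristic roots of r² - r - 6 = 0 are 3, -2.
y_h = C₁e^(3x) + C₂e^(-2x).
Forcing exponent -5 is not a characteristic root; try y_p = Ae^(-5x).
Substitute: A·(25 + (-1)·-5 + (-6)) = A·24 = 4, so A = 1/6.
General solution: y = C₁e^(3x) + C₂e^(-2x) + (1/6)e^(-5x).


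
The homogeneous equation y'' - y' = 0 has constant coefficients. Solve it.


Characteristic equation: r² - r = 0.
Factor: (r - 1)(r - 0) = 0 ⇒ r = 1, 0 (distinct real).
General solution: y = C₁e^(x) + C₂.


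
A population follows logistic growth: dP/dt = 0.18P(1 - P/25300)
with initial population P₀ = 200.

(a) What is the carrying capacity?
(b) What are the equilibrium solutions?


Logistic ODE dP/dt = 0.18P(1 - P/25300) has equilibria where dP/dt = 0, i.e. P = 0 or P = 25300.
The coefficient (1 - P/K) = 0 when P = K, identifying K = 25300 as the carrying capacity.
(a) K = 25300; (b) equilibria P = 0 and P = 25300.


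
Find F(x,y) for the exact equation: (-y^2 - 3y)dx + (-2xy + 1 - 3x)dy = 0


Check exactness: ∂M/∂y = -2y - 3 and ∂N/∂x = -2y - 3; equal, so the equation is exact.
Integrate M with respect to x (treating y as constant): ∫M dx = -xy^2 - 3xy + h(y).
Differentiate w.r.t. y and set equal to N: the x-dependent terms already match, leaving h'(y) = 1. Integrate: h(y) = y.
So F(x,y) = -xy^2 + y - 3xy.
General solution: -xy^2 + y - 3xy = C.


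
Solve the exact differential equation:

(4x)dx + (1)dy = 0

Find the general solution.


Check exactness: ∂M/∂y = 0 and ∂N/∂x = 0; equal, so the equation is exact.
Integrate M with respect to x (treating y as constant): ∫M dx = 2x^2 + h(y).
Differentiate w.r.t. y and set equal to N: the x-dependent terms already match, leaving h'(y) = 1. Integrate: h(y) = y.
So F(x,y) = y + 2x^2.
General solution: y + 2x^2 = C.


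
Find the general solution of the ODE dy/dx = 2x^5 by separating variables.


Integrate both sides with respect to x: y = ∫ 2x^5 dx = (1/3)x^6 + C.


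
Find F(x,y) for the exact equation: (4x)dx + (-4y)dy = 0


Check exactness: ∂M/∂y = 0 and ∂N/∂x = 0; equal, so the equation is exact.
Integrate M with respect to x (treating y as constant): ∫M dx = 2x^2 + h(y).
Differentiate w.r.t. y and set equal to N: the x-dependent terms already match, leaving h'(y) = -4y. Integrate: h(y) = -2y^2.
So F(x,y) = -2y^2 + 2x^2.
General solution: -2y^2 + 2x^2 = C.
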